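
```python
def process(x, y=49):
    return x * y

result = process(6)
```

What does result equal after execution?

Step 1: process(6) uses default y = 49.
Step 2: Returns 6 * 49 = 294.
Step 3: result = 294

The answer is 294.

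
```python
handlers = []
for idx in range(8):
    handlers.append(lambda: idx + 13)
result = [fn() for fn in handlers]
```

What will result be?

Step 1: All lambdas capture idx by reference. After the loop, idx = 7.
Step 2: Each call returns 7 + 13 = 20.
Step 3: result = [20, 20, 20, 20, 20, 20, 20, 20]

The answer is [20, 20, 20, 20, 20, 20, 20, 20].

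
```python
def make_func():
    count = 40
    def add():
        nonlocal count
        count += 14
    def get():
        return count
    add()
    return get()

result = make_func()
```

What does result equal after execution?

Step 1: count = 40. add() modifies it via nonlocal, get() reads it.
Step 2: add() makes count = 40 + 14 = 54.
Step 3: get() returns 54. result = 54

The answer is 54.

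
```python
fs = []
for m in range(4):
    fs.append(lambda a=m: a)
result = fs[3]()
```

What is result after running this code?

Step 1: Default argument a=m captures m's value at each iteration.
Step 2: fs[3] captured a = 3 when m was 3.
Step 3: result = 3

The answer is 3.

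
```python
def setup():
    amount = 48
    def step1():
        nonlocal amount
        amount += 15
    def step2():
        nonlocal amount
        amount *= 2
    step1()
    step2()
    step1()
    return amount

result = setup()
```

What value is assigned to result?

Step 1: amount = 48.
Step 2: step1(): amount = 48 + 15 = 63.
Step 3: step2(): amount = 63 * 2 = 126.
Step 4: step1(): amount = 126 + 15 = 141. result = 141

The answer is 141.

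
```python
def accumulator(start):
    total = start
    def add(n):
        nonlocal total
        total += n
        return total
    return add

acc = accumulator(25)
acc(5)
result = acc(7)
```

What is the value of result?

Step 1: accumulator(25) creates closure with total = 25.
Step 2: First acc(5): total = 25 + 5 = 30.
Step 3: Second acc(7): total = 30 + 7 = 37. result = 37

The answer is 37.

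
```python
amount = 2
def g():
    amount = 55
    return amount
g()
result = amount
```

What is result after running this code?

Step 1: Global amount = 2.
Step 2: g() creates local amount = 55 (shadow, not modification).
Step 3: After g() returns, global amount is unchanged. result = 2

The answer is 2.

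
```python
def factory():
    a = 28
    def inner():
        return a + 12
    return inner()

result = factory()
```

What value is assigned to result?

Step 1: factory() defines a = 28.
Step 2: inner() reads a = 28 from enclosing scope, returns 28 + 12 = 40.
Step 3: result = 40

The answer is 40.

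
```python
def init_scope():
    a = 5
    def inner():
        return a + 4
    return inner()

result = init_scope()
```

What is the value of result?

Step 1: init_scope() defines a = 5.
Step 2: inner() reads a = 5 from enclosing scope, returns 5 + 4 = 9.
Step 3: result = 9

The answer is 9.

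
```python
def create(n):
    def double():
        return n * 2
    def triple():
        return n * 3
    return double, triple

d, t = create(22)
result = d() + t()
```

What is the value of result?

Step 1: Both closures capture the same n = 22.
Step 2: d() = 22 * 2 = 44, t() = 22 * 3 = 66.
Step 3: result = 44 + 66 = 110

The answer is 110.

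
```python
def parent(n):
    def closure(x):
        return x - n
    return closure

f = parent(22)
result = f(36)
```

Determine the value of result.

Step 1: parent(22) creates a closure capturing n = 22.
Step 2: f(36) computes 36 - 22 = 14.
Step 3: result = 14

The answer is 14.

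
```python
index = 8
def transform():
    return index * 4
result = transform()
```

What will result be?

Step 1: index = 8 is defined globally.
Step 2: transform() looks up index from global scope = 8, then computes 8 * 4 = 32.
Step 3: result = 32

The answer is 32.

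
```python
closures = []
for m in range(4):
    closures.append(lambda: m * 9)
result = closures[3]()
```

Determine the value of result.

Step 1: All lambdas reference the same variable m (late binding).
Step 2: After the loop, m = 3. Every lambda returns m * 9.
Step 3: closures[3]() = 3 * 9 = 27

The answer is 27.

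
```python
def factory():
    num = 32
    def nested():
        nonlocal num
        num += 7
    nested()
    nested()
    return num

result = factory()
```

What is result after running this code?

Step 1: num starts at 32.
Step 2: nested() is called 2 times, each adding 7.
Step 3: num = 32 + 7 * 2 = 46

The answer is 46.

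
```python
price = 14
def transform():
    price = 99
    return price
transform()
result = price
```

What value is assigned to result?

Step 1: Global price = 14.
Step 2: transform() creates local price = 99 (shadow, not modification).
Step 3: After transform() returns, global price is unchanged. result = 14

The answer is 14.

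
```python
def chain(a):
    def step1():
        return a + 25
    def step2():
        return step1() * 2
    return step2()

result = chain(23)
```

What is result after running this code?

Step 1: chain(23) captures a = 23.
Step 2: step2() calls step1() which returns 23 + 25 = 48.
Step 3: step2() returns 48 * 2 = 96

The answer is 96.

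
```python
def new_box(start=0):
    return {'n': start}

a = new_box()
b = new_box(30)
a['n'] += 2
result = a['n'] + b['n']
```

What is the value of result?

Step 1: new_box() returns a new dict each call (immutable default 0).
Step 2: a = {'n': 0}, b = {'n': 30}.
Step 3: a['n'] += 2 = 2. result = 2 + 30 = 32

The answer is 32.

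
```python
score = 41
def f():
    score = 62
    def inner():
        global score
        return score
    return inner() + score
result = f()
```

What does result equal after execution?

Step 1: Global score = 41. f() shadows with local score = 62.
Step 2: inner() uses global keyword, so inner() returns global score = 41.
Step 3: f() returns 41 + 62 = 103

The answer is 103.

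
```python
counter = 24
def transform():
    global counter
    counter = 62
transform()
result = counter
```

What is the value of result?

Step 1: counter = 24 globally.
Step 2: transform() declares global counter and sets it to 62.
Step 3: After transform(), global counter = 62. result = 62

The answer is 62.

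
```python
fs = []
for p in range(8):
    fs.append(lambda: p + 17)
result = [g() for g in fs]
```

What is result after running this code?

Step 1: All lambdas capture p by reference. After the loop, p = 7.
Step 2: Each call returns 7 + 17 = 24.
Step 3: result = [24, 24, 24, 24, 24, 24, 24, 24]

The answer is [24, 24, 24, 24, 24, 24, 24, 24].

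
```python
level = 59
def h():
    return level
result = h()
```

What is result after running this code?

Step 1: level = 59 is defined in the global scope.
Step 2: h() looks up level. No local level exists, so Python checks the global scope via LEGB rule and finds level = 59.
Step 3: result = 59

The answer is 59.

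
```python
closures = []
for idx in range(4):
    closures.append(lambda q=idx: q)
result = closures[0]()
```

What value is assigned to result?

Step 1: Default argument q=idx captures idx's value at each iteration.
Step 2: closures[0] captured q = 0 when idx was 0.
Step 3: result = 0

The answer is 0.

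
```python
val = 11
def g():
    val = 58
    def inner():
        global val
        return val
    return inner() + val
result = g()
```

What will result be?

Step 1: Global val = 11. g() shadows with local val = 58.
Step 2: inner() uses global keyword, so inner() returns global val = 11.
Step 3: g() returns 11 + 58 = 69

The answer is 69.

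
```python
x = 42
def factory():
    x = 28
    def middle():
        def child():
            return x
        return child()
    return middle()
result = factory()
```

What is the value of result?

Step 1: factory() defines x = 28. middle() and child() have no local x.
Step 2: child() checks local (none), enclosing middle() (none), enclosing factory() and finds x = 28.
Step 3: result = 28

The answer is 28.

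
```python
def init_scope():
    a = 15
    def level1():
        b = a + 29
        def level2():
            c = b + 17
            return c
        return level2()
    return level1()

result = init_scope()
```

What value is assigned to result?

Step 1: a = 15. b = a + 29 = 44.
Step 2: c = b + 17 = 44 + 17 = 61.
Step 3: result = 61

The answer is 61.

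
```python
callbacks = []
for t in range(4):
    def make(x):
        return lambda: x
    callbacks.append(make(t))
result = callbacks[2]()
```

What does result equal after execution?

Step 1: make(t) creates a new scope capturing x = t at call time.
Step 2: callbacks[2] = make(2), so its lambda captures x = 2.
Step 3: result = 2 (closure factory fixes late binding)

The answer is 2.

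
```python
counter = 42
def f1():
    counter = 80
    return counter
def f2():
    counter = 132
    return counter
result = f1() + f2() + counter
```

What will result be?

Step 1: Each function shadows global counter with its own local.
Step 2: f1() returns 80, f2() returns 132.
Step 3: Global counter = 42 is unchanged. result = 80 + 132 + 42 = 254

The answer is 254.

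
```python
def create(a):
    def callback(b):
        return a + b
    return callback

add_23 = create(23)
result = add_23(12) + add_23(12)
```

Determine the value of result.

Step 1: add_23 captures a = 23.
Step 2: add_23(12) = 23 + 12 = 35, called twice.
Step 3: result = 35 + 35 = 70

The answer is 70.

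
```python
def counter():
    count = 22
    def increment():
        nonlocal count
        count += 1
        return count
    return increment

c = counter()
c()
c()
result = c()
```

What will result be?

Step 1: counter() creates closure with count = 22.
Step 2: Each c() call increments count via nonlocal. After 3 calls: 22 + 3 = 25.
Step 3: result = 25

The answer is 25.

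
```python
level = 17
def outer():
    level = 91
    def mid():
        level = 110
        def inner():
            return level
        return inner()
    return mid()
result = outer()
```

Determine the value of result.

Step 1: Three levels of shadowing: global 17, outer 91, mid 110.
Step 2: inner() finds level = 110 in enclosing mid() scope.
Step 3: result = 110

The answer is 110.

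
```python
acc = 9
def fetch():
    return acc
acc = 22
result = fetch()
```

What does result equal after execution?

Step 1: acc is first set to 9, then reassigned to 22.
Step 2: fetch() is called after the reassignment, so it looks up the current global acc = 22.
Step 3: result = 22

The answer is 22.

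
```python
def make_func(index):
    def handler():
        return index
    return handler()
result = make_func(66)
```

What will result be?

Step 1: make_func(66) binds parameter index = 66.
Step 2: handler() looks up index in enclosing scope and finds the parameter index = 66.
Step 3: result = 66

The answer is 66.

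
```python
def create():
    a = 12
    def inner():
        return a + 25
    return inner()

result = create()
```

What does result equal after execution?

Step 1: create() defines a = 12.
Step 2: inner() reads a = 12 from enclosing scope, returns 12 + 25 = 37.
Step 3: result = 37

The answer is 37.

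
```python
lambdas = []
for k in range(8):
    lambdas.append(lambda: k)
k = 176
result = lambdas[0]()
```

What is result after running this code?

Step 1: Lambdas capture the variable k by reference, not by value.
Step 2: After the loop, k is reassigned to 176.
Step 3: lambdas[0]() looks up the current k = 176. result = 176

The answer is 176.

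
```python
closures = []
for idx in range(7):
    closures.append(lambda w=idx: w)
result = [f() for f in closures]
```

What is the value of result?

Step 1: Default arg w=idx captures idx at each iteration.
Step 2: Each lambda has its own default: 0, 1, ..., 6.
Step 3: result = [0, 1, 2, 3, 4, 5, 6]

The answer is [0, 1, 2, 3, 4, 5, 6].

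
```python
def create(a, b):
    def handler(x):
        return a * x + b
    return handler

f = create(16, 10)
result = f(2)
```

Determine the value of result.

Step 1: create(16, 10) captures a = 16, b = 10.
Step 2: f(2) computes 16 * 2 + 10 = 42.
Step 3: result = 42

The answer is 42.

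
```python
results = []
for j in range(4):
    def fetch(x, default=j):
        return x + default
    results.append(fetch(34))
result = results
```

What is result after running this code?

Step 1: Default argument default=j is evaluated at function definition time.
Step 2: Each iteration creates fetch with default = current j value.
Step 3: fetch(34) returns 34 + default. results = [34, 35, 36, 37]

The answer is [34, 35, 36, 37].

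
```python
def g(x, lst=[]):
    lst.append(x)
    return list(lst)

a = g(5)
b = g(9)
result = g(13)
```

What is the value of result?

Step 1: Default list is shared. list() creates copies for return values.
Step 2: Internal list grows: [5] -> [5, 9] -> [5, 9, 13].
Step 3: result = [5, 9, 13]

The answer is [5, 9, 13].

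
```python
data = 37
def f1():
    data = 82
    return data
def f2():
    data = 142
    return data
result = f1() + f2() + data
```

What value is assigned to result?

Step 1: Each function shadows global data with its own local.
Step 2: f1() returns 82, f2() returns 142.
Step 3: Global data = 37 is unchanged. result = 82 + 142 + 37 = 261

The answer is 261.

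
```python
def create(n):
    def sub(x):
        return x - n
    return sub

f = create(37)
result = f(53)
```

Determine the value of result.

Step 1: create(37) creates a closure capturing n = 37.
Step 2: f(53) computes 53 - 37 = 16.
Step 3: result = 16

The answer is 16.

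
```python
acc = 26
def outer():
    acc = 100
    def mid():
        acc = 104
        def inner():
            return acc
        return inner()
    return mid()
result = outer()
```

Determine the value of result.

Step 1: Three levels of shadowing: global 26, outer 100, mid 104.
Step 2: inner() finds acc = 104 in enclosing mid() scope.
Step 3: result = 104

The answer is 104.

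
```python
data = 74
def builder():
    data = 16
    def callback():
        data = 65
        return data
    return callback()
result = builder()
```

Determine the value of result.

Step 1: Three scopes define data: global (74), builder (16), callback (65).
Step 2: callback() has its own local data = 65, which shadows both enclosing and global.
Step 3: result = 65 (local wins in LEGB)

The answer is 65.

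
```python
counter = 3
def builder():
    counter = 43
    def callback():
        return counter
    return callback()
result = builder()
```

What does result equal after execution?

Step 1: counter = 3 globally, but builder() defines counter = 43 locally.
Step 2: callback() looks up counter. Not in local scope, so checks enclosing scope (builder) and finds counter = 43.
Step 3: result = 43

The answer is 43.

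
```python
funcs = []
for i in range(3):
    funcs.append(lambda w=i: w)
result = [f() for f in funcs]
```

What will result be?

Step 1: Default arg w=i captures i at each iteration.
Step 2: Each lambda has its own default: 0, 1, ..., 2.
Step 3: result = [0, 1, 2]

The answer is [0, 1, 2].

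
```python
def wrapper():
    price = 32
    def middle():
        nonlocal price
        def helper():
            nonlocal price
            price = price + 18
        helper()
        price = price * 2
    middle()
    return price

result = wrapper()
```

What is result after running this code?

Step 1: price = 32.
Step 2: helper() adds 18: price = 32 + 18 = 50.
Step 3: middle() doubles: price = 50 * 2 = 100.
Step 4: result = 100

The answer is 100.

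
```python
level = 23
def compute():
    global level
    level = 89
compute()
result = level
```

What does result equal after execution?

Step 1: level = 23 globally.
Step 2: compute() declares global level and sets it to 89.
Step 3: After compute(), global level = 89. result = 89

The answer is 89.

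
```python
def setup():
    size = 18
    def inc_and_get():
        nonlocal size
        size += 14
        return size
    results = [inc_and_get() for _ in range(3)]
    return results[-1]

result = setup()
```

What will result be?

Step 1: size = 18.
Step 2: Three calls to inc_and_get(), each adding 14.
Step 3: Last value = 18 + 14 * 3 = 60

The answer is 60.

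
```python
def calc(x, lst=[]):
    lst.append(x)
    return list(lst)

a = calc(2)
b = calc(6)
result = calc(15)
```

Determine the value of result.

Step 1: Default list is shared. list() creates copies for return values.
Step 2: Internal list grows: [2] -> [2, 6] -> [2, 6, 15].
Step 3: result = [2, 6, 15]

The answer is [2, 6, 15].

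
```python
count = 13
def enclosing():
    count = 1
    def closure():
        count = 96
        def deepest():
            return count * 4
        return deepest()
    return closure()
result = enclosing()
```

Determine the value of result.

Step 1: deepest() looks up count through LEGB: not local, finds count = 96 in enclosing closure().
Step 2: Returns 96 * 4 = 384.
Step 3: result = 384

The answer is 384.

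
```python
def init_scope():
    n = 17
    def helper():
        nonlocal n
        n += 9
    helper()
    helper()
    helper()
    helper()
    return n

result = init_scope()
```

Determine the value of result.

Step 1: n starts at 17.
Step 2: helper() is called 4 times, each adding 9.
Step 3: n = 17 + 9 * 4 = 53

The answer is 53.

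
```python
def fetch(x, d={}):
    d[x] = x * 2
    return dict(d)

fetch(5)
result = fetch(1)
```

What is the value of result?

Step 1: Mutable default dict is shared across calls.
Step 2: First call adds 5: 10. Second call adds 1: 2.
Step 3: result = {5: 10, 1: 2}

The answer is {5: 10, 1: 2}.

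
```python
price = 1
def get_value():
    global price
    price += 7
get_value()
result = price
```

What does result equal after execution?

Step 1: price = 1 globally.
Step 2: get_value() modifies global price: price += 7 = 8.
Step 3: result = 8

The answer is 8.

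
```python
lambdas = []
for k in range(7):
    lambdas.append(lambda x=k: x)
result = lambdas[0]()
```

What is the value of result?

Step 1: Default argument x=k captures k's value at each iteration.
Step 2: lambdas[0] captured x = 0 when k was 0.
Step 3: result = 0

The answer is 0.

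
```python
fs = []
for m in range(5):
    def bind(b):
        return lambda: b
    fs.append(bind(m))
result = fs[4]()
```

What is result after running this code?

Step 1: bind(m) creates a new scope capturing b = m at call time.
Step 2: fs[4] = bind(4), so its lambda captures b = 4.
Step 3: result = 4 (closure factory fixes late binding)

The answer is 4.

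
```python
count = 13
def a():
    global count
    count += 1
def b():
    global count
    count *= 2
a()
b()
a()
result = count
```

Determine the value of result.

Step 1: count = 13.
Step 2: a(): count = 13 + 1 = 14.
Step 3: b(): count = 14 * 2 = 28.
Step 4: a(): count = 28 + 1 = 29

The answer is 29.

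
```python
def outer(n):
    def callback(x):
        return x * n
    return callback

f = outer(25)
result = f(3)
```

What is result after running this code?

Step 1: outer(25) creates a closure capturing n = 25.
Step 2: f(3) computes 3 * 25 = 75.
Step 3: result = 75

The answer is 75.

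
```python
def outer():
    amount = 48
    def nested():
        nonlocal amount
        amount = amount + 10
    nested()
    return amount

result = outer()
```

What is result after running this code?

Step 1: outer() sets amount = 48.
Step 2: nested() uses nonlocal to modify amount in outer's scope: amount = 48 + 10 = 58.
Step 3: outer() returns the modified amount = 58

The answer is 58.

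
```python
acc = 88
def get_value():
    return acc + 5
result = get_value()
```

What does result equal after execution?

Step 1: acc = 88 is defined globally.
Step 2: get_value() looks up acc from global scope = 88, then computes 88 + 5 = 93.
Step 3: result = 93

The answer is 93.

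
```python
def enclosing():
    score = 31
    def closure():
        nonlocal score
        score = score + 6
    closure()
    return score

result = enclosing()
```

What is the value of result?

Step 1: enclosing() sets score = 31.
Step 2: closure() uses nonlocal to modify score in enclosing's scope: score = 31 + 6 = 37.
Step 3: enclosing() returns the modified score = 37

The answer is 37.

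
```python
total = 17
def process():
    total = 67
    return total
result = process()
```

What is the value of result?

Step 1: Global total = 17.
Step 2: process() creates local total = 67, shadowing the global.
Step 3: Returns local total = 67. result = 67

The answer is 67.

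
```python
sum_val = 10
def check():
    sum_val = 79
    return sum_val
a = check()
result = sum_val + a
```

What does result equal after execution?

Step 1: Global sum_val = 10. check() returns local sum_val = 79.
Step 2: a = 79. Global sum_val still = 10.
Step 3: result = 10 + 79 = 89

The answer is 89.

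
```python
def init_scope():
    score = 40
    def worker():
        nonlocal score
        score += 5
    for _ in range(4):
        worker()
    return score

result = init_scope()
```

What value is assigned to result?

Step 1: score = 40.
Step 2: worker() is called 4 times in a loop, each adding 5 via nonlocal.
Step 3: score = 40 + 5 * 4 = 60

The answer is 60.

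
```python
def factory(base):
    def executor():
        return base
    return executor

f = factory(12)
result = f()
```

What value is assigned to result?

Step 1: factory(12) creates closure capturing base = 12.
Step 2: f() returns the captured base = 12.
Step 3: result = 12

The answer is 12.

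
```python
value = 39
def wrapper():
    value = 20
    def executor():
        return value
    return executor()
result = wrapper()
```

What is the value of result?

Step 1: value = 39 globally, but wrapper() defines value = 20 locally.
Step 2: executor() looks up value. Not in local scope, so checks enclosing scope (wrapper) and finds value = 20.
Step 3: result = 20

The answer is 20.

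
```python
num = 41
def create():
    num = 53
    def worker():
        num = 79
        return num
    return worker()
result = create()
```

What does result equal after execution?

Step 1: Three scopes define num: global (41), create (53), worker (79).
Step 2: worker() has its own local num = 79, which shadows both enclosing and global.
Step 3: result = 79 (local wins in LEGB)

The answer is 79.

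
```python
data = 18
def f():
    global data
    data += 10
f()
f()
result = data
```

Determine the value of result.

Step 1: data = 18.
Step 2: First f(): data = 18 + 10 = 28.
Step 3: Second f(): data = 28 + 10 = 38. result = 38

The answer is 38.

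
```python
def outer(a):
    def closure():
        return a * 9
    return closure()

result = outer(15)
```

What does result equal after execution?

Step 1: outer(15) binds parameter a = 15.
Step 2: closure() accesses a = 15 from enclosing scope.
Step 3: result = 15 * 9 = 135

The answer is 135.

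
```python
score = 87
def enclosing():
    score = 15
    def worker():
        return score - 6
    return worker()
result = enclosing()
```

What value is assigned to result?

Step 1: enclosing() shadows global score with score = 15.
Step 2: worker() finds score = 15 in enclosing scope, computes 15 - 6 = 9.
Step 3: result = 9

The answer is 9.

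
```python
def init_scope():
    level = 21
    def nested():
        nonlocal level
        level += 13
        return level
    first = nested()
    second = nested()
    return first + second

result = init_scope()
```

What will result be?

Step 1: level starts at 21.
Step 2: First call: level = 21 + 13 = 34, returns 34.
Step 3: Second call: level = 34 + 13 = 47, returns 47.
Step 4: result = 34 + 47 = 81

The answer is 81.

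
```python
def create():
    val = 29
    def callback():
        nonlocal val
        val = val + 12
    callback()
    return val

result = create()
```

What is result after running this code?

Step 1: create() sets val = 29.
Step 2: callback() uses nonlocal to modify val in create's scope: val = 29 + 12 = 41.
Step 3: create() returns the modified val = 41

The answer is 41.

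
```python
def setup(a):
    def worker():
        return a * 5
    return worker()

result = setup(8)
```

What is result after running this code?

Step 1: setup(8) binds parameter a = 8.
Step 2: worker() accesses a = 8 from enclosing scope.
Step 3: result = 8 * 5 = 40

The answer is 40.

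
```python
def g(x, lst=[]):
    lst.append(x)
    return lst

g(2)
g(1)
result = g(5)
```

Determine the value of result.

Step 1: Mutable default argument gotcha! The list [] is created once.
Step 2: Each call appends to the SAME list: [2], [2, 1], [2, 1, 5].
Step 3: result = [2, 1, 5]

The answer is [2, 1, 5].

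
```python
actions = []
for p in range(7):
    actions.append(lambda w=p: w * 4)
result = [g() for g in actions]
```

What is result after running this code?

Step 1: Default arg w=p captures p at each iteration.
Step 2: actions[k] has w defaulting to k, returns k * 4.
Step 3: result = [0, 4, 8, 12, 16, 20, 24]

The answer is [0, 4, 8, 12, 16, 20, 24].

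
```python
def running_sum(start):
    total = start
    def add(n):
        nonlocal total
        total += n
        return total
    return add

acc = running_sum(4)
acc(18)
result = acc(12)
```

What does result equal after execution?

Step 1: running_sum(4) creates closure with total = 4.
Step 2: First acc(18): total = 4 + 18 = 22.
Step 3: Second acc(12): total = 22 + 12 = 34. result = 34

The answer is 34.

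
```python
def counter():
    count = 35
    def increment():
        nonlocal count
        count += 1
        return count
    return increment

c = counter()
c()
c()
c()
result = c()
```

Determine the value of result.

Step 1: counter() creates closure with count = 35.
Step 2: Each c() call increments count via nonlocal. After 4 calls: 35 + 4 = 39.
Step 3: result = 39

The answer is 39.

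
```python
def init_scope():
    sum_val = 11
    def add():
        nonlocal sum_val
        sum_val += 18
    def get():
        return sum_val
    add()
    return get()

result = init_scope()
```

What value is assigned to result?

Step 1: sum_val = 11. add() modifies it via nonlocal, get() reads it.
Step 2: add() makes sum_val = 11 + 18 = 29.
Step 3: get() returns 29. result = 29

The answer is 29.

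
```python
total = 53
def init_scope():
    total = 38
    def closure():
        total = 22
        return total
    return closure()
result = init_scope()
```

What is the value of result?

Step 1: Three scopes define total: global (53), init_scope (38), closure (22).
Step 2: closure() has its own local total = 22, which shadows both enclosing and global.
Step 3: result = 22 (local wins in LEGB)

The answer is 22.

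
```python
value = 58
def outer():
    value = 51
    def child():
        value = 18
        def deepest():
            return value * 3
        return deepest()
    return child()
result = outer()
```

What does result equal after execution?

Step 1: deepest() looks up value through LEGB: not local, finds value = 18 in enclosing child().
Step 2: Returns 18 * 3 = 54.
Step 3: result = 54

The answer is 54.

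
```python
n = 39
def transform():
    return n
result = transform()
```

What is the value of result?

Step 1: n = 39 is defined in the global scope.
Step 2: transform() looks up n. No local n exists, so Python checks the global scope via LEGB rule and finds n = 39.
Step 3: result = 39

The answer is 39.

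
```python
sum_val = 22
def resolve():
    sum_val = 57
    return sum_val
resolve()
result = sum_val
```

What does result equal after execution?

Step 1: Global sum_val = 22.
Step 2: resolve() creates local sum_val = 57 (shadow, not modification).
Step 3: After resolve() returns, global sum_val is unchanged. result = 22

The answer is 22.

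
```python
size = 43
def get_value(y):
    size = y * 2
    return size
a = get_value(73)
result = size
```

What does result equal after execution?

Step 1: Global size = 43.
Step 2: get_value(73) creates local size = 73 * 2 = 146.
Step 3: Global size unchanged because no global keyword. result = 43

The answer is 43.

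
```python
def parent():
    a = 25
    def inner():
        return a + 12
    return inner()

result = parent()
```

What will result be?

Step 1: parent() defines a = 25.
Step 2: inner() reads a = 25 from enclosing scope, returns 25 + 12 = 37.
Step 3: result = 37

The answer is 37.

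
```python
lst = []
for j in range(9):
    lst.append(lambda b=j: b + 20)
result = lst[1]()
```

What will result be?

Step 1: Default argument b=j captures j's value at definition time.
Step 2: lst[1] was defined when j = 1, so b defaults to 1.
Step 3: result = 1 + 20 = 21 (default arg fixes the late binding issue)

The answer is 21.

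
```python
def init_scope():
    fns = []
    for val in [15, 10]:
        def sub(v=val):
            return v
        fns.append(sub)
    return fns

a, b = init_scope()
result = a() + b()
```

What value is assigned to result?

Step 1: Default argument v=val captures val at each iteration.
Step 2: a() returns 15 (captured at first iteration), b() returns 10 (captured at second).
Step 3: result = 15 + 10 = 25

The answer is 25.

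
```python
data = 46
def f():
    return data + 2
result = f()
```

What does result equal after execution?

Step 1: data = 46 is defined globally.
Step 2: f() looks up data from global scope = 46, then computes 46 + 2 = 48.
Step 3: result = 48

The answer is 48.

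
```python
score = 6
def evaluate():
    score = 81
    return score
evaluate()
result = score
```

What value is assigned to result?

Step 1: Global score = 6.
Step 2: evaluate() creates local score = 81 (shadow, not modification).
Step 3: After evaluate() returns, global score is unchanged. result = 6

The answer is 6.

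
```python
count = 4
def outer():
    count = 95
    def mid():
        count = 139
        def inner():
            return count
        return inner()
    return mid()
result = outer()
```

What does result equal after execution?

Step 1: Three levels of shadowing: global 4, outer 95, mid 139.
Step 2: inner() finds count = 139 in enclosing mid() scope.
Step 3: result = 139

The answer is 139.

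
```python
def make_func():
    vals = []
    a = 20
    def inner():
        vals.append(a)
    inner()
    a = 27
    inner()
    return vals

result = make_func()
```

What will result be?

Step 1: a = 20. inner() appends current a to vals.
Step 2: First inner(): appends 20. Then a = 27.
Step 3: Second inner(): appends 27 (closure sees updated a). result = [20, 27]

The answer is [20, 27].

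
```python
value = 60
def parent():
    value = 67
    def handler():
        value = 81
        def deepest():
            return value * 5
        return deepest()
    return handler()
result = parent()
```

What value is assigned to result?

Step 1: deepest() looks up value through LEGB: not local, finds value = 81 in enclosing handler().
Step 2: Returns 81 * 5 = 405.
Step 3: result = 405

The answer is 405.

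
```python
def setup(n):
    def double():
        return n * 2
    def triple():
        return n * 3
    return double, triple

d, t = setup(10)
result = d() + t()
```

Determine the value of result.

Step 1: Both closures capture the same n = 10.
Step 2: d() = 10 * 2 = 20, t() = 10 * 3 = 30.
Step 3: result = 20 + 30 = 50

The answer is 50.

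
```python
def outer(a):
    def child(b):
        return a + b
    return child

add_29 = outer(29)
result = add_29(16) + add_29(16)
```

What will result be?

Step 1: add_29 captures a = 29.
Step 2: add_29(16) = 29 + 16 = 45, called twice.
Step 3: result = 45 + 45 = 90

The answer is 90.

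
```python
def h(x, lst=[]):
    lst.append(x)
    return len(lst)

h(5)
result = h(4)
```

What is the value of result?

Step 1: Mutable default list persists between calls.
Step 2: First call: lst = [5], len = 1. Second call: lst = [5, 4], len = 2.
Step 3: result = 2

The answer is 2.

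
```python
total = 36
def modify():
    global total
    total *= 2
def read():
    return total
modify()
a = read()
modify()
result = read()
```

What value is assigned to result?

Step 1: total = 36.
Step 2: First modify(): total = 36 * 2 = 72.
Step 3: Second modify(): total = 72 * 2 = 144.
Step 4: read() returns 144

The answer is 144.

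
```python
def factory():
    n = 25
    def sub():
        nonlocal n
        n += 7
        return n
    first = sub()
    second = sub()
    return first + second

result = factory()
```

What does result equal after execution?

Step 1: n starts at 25.
Step 2: First call: n = 25 + 7 = 32, returns 32.
Step 3: Second call: n = 32 + 7 = 39, returns 39.
Step 4: result = 32 + 39 = 71

The answer is 71.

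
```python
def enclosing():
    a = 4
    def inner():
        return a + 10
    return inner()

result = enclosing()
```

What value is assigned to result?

Step 1: enclosing() defines a = 4.
Step 2: inner() reads a = 4 from enclosing scope, returns 4 + 10 = 14.
Step 3: result = 14

The answer is 14.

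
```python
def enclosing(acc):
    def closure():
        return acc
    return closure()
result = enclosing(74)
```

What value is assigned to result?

Step 1: enclosing(74) binds parameter acc = 74.
Step 2: closure() looks up acc in enclosing scope and finds the parameter acc = 74.
Step 3: result = 74

The answer is 74.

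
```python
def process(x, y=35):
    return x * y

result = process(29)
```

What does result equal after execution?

Step 1: process(29) uses default y = 35.
Step 2: Returns 29 * 35 = 1015.
Step 3: result = 1015

The answer is 1015.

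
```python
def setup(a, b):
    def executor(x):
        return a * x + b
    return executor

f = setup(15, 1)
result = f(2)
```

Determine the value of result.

Step 1: setup(15, 1) captures a = 15, b = 1.
Step 2: f(2) computes 15 * 2 + 1 = 31.
Step 3: result = 31

The answer is 31.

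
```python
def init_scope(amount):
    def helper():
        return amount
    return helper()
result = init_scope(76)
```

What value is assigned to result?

Step 1: init_scope(76) binds parameter amount = 76.
Step 2: helper() looks up amount in enclosing scope and finds the parameter amount = 76.
Step 3: result = 76

The answer is 76.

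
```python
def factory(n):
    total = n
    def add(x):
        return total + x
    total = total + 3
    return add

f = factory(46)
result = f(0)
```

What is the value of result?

Step 1: factory(46) sets total = 46, then total = 46 + 3 = 49.
Step 2: Closures capture by reference, so add sees total = 49.
Step 3: f(0) returns 49 + 0 = 49

The answer is 49.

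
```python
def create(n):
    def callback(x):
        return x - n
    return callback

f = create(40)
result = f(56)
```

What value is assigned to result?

Step 1: create(40) creates a closure capturing n = 40.
Step 2: f(56) computes 56 - 40 = 16.
Step 3: result = 16

The answer is 16.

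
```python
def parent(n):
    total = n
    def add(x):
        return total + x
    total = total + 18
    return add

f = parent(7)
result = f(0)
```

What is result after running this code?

Step 1: parent(7) sets total = 7, then total = 7 + 18 = 25.
Step 2: Closures capture by reference, so add sees total = 25.
Step 3: f(0) returns 25 + 0 = 25

The answer is 25.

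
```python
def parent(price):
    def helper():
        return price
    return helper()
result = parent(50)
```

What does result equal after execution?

Step 1: parent(50) binds parameter price = 50.
Step 2: helper() looks up price in enclosing scope and finds the parameter price = 50.
Step 3: result = 50

The answer is 50.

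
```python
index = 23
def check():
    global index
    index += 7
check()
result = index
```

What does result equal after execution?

Step 1: index = 23 globally.
Step 2: check() modifies global index: index += 7 = 30.
Step 3: result = 30

The answer is 30.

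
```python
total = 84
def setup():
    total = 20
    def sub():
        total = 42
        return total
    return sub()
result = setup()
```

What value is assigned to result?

Step 1: Three scopes define total: global (84), setup (20), sub (42).
Step 2: sub() has its own local total = 42, which shadows both enclosing and global.
Step 3: result = 42 (local wins in LEGB)

The answer is 42.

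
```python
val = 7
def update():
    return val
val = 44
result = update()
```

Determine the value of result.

Step 1: val is first set to 7, then reassigned to 44.
Step 2: update() is called after the reassignment, so it looks up the current global val = 44.
Step 3: result = 44

The answer is 44.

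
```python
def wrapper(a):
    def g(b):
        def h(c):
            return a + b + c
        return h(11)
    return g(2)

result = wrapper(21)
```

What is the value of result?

Step 1: a = 21, b = 2, c = 11 across three nested scopes.
Step 2: h() accesses all three via LEGB rule.
Step 3: result = 21 + 2 + 11 = 34

The answer is 34.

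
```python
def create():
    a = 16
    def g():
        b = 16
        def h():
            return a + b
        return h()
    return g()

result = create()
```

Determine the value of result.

Step 1: create() defines a = 16. g() defines b = 16.
Step 2: h() accesses both from enclosing scopes: a = 16, b = 16.
Step 3: result = 16 + 16 = 32

The answer is 32.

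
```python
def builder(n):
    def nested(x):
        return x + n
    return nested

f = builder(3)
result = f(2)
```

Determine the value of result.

Step 1: builder(3) creates a closure that captures n = 3.
Step 2: f(2) calls the closure with x = 2, returning 2 + 3 = 5.
Step 3: result = 5

The answer is 5.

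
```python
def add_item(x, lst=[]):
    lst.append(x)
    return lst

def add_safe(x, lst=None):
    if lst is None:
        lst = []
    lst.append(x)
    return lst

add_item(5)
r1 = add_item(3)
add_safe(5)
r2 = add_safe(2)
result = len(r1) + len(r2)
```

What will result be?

Step 1: add_item shares mutable default: after 2 calls, lst = [5, 3], len = 2.
Step 2: add_safe creates fresh list each time: r2 = [2], len = 1.
Step 3: result = 2 + 1 = 3

The answer is 3.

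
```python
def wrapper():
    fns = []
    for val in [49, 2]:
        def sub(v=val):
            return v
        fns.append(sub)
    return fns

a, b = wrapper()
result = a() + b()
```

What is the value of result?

Step 1: Default argument v=val captures val at each iteration.
Step 2: a() returns 49 (captured at first iteration), b() returns 2 (captured at second).
Step 3: result = 49 + 2 = 51

The answer is 51.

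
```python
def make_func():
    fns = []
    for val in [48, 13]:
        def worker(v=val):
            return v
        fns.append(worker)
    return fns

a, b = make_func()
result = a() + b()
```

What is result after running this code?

Step 1: Default argument v=val captures val at each iteration.
Step 2: a() returns 48 (captured at first iteration), b() returns 13 (captured at second).
Step 3: result = 48 + 13 = 61

The answer is 61.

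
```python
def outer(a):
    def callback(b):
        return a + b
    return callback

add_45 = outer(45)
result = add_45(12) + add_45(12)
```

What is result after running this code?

Step 1: add_45 captures a = 45.
Step 2: add_45(12) = 45 + 12 = 57, called twice.
Step 3: result = 57 + 57 = 114

The answer is 114.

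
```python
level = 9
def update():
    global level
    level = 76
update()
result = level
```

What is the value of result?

Step 1: level = 9 globally.
Step 2: update() declares global level and sets it to 76.
Step 3: After update(), global level = 76. result = 76

The answer is 76.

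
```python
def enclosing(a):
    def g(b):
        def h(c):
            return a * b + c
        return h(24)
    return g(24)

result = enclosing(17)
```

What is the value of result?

Step 1: a = 17, b = 24, c = 24.
Step 2: h() computes a * b + c = 17 * 24 + 24 = 432.
Step 3: result = 432

The answer is 432.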